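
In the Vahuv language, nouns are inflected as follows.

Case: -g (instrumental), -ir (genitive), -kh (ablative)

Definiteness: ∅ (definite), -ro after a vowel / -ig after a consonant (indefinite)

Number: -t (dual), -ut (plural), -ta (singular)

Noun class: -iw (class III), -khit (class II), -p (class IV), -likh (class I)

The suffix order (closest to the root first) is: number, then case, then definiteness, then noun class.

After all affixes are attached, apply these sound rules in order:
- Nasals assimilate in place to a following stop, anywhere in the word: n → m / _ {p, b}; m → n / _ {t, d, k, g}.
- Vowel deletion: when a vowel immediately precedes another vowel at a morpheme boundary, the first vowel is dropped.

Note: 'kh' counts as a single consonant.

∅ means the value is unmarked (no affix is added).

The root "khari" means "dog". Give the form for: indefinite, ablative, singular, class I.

Attach number singular -ta → kharita.
Attach case ablative -kh → kharitakh.
Attach definiteness indefinite -ig (after consonant 'kh') → kharitakhig.
Attach noun class class I -likh → kharitakhiglikh.
Nasal assimilation: no change.
Vowel deletion: no change.

kharitakhiglikh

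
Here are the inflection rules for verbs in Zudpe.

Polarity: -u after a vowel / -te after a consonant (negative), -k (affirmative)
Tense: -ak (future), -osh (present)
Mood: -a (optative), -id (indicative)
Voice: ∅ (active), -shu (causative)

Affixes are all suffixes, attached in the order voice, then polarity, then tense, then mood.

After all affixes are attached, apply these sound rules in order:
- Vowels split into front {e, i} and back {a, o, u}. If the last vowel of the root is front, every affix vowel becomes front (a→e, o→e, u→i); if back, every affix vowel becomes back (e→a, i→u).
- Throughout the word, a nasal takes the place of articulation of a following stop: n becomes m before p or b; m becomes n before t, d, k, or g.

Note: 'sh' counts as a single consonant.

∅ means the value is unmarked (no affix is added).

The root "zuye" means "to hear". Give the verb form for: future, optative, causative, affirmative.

Attach voice causative -shu → zuyeshu.
Attach polarity affirmative -k → zuyeshuk.
Attach tense future -ak → zuyeshukak.
Attach mood optative -a → zuyeshukaka.
Apply vowel harmony: zuyeshukaka → zuyeshikeke.
Nasal assimilation: no change.

zuyeshikeke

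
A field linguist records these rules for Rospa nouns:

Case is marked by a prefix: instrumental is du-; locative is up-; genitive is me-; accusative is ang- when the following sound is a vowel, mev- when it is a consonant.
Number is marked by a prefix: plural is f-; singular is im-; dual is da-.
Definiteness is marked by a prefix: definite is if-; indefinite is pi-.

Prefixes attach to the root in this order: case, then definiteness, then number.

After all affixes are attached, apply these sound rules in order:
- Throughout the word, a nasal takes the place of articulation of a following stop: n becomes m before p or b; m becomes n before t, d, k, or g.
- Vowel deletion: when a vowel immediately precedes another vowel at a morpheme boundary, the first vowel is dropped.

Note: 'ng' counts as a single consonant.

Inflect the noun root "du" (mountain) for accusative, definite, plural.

Attach case accusative mev- (before consonant 'd') → mevdu.
Attach definiteness definite if- → ifmevdu.
Attach number plural f- → fifmevdu.
Nasal assimilation: no change.
Vowel deletion: no change.

fifmevdu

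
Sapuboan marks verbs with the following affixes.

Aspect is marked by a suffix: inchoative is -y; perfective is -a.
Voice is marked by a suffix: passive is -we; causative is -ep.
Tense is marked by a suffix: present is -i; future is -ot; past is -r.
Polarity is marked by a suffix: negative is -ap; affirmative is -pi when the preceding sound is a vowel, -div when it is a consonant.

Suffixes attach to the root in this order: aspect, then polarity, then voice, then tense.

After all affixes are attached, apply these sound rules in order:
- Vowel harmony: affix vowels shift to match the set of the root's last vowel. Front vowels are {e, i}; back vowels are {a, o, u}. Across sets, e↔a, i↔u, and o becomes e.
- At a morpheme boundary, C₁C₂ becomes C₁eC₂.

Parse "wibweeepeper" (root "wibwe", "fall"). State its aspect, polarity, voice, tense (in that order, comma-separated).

Segment: wibwe-a-ap-ep-r.
aspect: -a → perfective.
polarity: -ap → negative.
voice: -ep → causative.
tense: -r → past.

perfective, negative, causative, past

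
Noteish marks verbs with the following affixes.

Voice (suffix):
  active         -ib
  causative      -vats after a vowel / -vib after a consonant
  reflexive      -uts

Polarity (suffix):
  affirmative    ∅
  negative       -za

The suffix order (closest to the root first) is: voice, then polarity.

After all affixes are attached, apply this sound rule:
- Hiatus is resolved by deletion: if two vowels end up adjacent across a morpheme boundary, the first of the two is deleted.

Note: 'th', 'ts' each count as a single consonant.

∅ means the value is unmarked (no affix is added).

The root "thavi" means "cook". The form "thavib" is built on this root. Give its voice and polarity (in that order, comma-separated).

active, affirmative

Segment: thavi-ib.
voice: -ib → active.
polarity: ∅ → affirmative.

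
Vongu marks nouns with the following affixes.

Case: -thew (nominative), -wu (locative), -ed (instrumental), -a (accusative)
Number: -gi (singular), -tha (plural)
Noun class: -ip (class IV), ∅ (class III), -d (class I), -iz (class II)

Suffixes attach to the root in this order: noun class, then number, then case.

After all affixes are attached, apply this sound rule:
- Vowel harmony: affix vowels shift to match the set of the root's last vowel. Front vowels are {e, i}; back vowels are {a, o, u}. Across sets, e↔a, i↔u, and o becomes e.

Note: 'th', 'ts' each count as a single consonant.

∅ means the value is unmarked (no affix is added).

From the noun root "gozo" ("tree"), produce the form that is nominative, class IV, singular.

Attach noun class class IV -ip → gozoip.
Attach number singular -gi → gozoipgi.
Attach case nominative -thew → gozoipgithew.
Apply vowel harmony: gozoipgithew → gozoupguthaw.

gozoupguthaw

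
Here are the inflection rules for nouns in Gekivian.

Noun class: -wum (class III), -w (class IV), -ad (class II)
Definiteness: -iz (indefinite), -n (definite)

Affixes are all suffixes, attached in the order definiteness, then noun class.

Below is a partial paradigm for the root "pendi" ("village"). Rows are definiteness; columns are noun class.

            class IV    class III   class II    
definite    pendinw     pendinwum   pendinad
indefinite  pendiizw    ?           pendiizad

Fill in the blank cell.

Attach definiteness indefinite -iz → pendiiz.
Attach noun class class III -wum → pendiizwum.

pendiizwum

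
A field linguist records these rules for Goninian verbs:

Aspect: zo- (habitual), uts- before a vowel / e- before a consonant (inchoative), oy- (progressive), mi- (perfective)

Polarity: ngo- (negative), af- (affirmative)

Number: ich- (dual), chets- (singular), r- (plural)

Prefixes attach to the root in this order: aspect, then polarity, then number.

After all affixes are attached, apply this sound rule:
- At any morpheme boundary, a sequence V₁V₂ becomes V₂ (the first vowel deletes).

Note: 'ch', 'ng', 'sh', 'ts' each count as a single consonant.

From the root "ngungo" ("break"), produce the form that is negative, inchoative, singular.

chetsngengungo

Attach aspect inchoative e- (before consonant 'ng') → engungo.
Attach polarity negative ngo- → ngoengungo.
Attach number singular chets- → chetsngoengungo.
Apply vowel deletion: chetsngoengungo → chetsngengungo.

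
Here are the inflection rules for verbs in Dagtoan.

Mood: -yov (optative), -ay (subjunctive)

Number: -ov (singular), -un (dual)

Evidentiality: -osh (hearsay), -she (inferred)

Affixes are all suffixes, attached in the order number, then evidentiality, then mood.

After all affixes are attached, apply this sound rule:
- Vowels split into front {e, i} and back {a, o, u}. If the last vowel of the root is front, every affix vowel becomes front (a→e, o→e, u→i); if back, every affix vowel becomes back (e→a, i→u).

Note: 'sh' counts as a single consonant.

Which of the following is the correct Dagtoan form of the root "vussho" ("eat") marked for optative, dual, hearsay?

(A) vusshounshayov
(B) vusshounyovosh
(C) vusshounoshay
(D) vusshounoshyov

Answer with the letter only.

D

Attach number dual -un → vusshoun.
Attach evidentiality hearsay -osh → vusshounosh.
Attach mood optative -yov → vusshounoshyov.
Vowel harmony: no change.
So the correct form is vusshounoshyov, option (D).
(C) vusshounoshay is wrong: it uses subjunctive instead of optative for mood.
(B) vusshounyovosh is wrong: it has the affixes in the wrong order.
(A) vusshounshayov is wrong: it uses inferred instead of hearsay for evidentiality.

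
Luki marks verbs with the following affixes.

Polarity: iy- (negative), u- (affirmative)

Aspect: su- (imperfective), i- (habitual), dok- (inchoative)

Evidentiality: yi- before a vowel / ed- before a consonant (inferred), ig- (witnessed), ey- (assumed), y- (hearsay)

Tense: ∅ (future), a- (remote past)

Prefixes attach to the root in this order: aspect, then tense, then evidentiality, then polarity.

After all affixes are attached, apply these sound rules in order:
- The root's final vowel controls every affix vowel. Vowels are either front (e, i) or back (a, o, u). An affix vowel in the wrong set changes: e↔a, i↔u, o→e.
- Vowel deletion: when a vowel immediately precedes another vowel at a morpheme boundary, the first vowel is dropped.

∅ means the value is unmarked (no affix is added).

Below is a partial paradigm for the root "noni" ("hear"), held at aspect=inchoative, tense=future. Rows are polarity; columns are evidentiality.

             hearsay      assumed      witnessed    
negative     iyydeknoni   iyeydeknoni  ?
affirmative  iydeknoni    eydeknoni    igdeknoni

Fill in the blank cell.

Attach aspect inchoative dok- → doknoni.
tense = future: zero marking, form stays doknoni.
Attach evidentiality witnessed ig- → igdoknoni.
Attach polarity negative iy- → iyigdoknoni.
Apply vowel harmony: iyigdoknoni → iyigdeknoni.
Vowel deletion: no change.

iyigdeknoni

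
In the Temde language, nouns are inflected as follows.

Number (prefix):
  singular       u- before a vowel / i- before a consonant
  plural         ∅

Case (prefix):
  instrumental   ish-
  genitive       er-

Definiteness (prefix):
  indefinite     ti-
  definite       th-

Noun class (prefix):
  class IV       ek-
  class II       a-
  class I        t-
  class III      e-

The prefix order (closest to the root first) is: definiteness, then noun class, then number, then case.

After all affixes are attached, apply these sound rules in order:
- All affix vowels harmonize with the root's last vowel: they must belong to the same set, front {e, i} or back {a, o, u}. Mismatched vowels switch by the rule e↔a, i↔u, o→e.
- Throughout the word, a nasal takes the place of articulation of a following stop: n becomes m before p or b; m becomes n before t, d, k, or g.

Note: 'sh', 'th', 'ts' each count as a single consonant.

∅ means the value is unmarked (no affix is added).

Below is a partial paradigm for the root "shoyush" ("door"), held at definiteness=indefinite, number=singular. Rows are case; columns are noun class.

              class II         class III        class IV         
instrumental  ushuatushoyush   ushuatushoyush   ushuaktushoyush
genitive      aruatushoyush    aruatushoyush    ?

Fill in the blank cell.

Attach definiteness indefinite ti- → tishoyush.
Attach noun class class IV ek- → ektishoyush.
Attach number singular u- (before vowel 'e') → uektishoyush.
Attach case genitive er- → eruektishoyush.
Apply vowel harmony: eruektishoyush → aruaktushoyush.
Nasal assimilation: no change.

aruaktushoyush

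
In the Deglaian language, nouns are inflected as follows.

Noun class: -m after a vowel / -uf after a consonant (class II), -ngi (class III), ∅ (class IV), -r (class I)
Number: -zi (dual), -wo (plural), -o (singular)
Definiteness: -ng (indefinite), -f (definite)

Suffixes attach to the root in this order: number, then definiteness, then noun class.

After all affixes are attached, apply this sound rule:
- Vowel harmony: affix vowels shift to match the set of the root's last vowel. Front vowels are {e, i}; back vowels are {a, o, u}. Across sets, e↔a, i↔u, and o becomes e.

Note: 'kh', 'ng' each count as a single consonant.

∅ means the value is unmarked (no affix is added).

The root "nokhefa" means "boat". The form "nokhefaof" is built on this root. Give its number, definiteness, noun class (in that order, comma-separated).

singular, definite, class IV

Segment: nokhefa-o-f.
number: -o → singular.
definiteness: -f → definite.
noun class: ∅ → class IV.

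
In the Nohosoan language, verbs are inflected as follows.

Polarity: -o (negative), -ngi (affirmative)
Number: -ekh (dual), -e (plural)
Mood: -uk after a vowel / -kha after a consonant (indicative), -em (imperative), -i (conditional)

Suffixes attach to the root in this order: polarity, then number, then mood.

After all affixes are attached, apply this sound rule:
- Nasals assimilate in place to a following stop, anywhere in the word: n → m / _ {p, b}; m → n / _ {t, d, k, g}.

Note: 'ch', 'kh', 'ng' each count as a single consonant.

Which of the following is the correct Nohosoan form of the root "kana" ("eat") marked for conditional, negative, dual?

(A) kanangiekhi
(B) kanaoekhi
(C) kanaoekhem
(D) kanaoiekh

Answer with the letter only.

B

Attach polarity negative -o → kanao.
Attach number dual -ekh → kanaoekh.
Attach mood conditional -i → kanaoekhi.
Nasal assimilation: no change.
So the correct form is kanaoekhi, option (B).
(C) kanaoekhem is wrong: it uses imperative instead of conditional for mood.
(D) kanaoiekh is wrong: it has the affixes in the wrong order.
(A) kanangiekhi is wrong: it uses affirmative instead of negative for polarity.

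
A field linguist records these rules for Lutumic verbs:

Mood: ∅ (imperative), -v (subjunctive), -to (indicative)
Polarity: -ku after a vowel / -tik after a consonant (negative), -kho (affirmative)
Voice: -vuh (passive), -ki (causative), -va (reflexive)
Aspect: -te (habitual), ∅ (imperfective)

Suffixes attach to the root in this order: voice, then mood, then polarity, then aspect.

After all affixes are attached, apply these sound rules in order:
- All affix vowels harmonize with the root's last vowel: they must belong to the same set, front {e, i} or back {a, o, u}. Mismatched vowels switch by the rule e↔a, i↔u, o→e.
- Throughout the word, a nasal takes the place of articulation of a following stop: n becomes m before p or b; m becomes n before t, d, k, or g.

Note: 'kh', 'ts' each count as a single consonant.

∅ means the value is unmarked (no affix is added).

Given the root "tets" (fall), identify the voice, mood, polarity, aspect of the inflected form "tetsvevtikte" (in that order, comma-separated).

reflexive, subjunctive, negative, habitual

Segment: tets-va-v-tik-te.
voice: -va → reflexive.
mood: -v → subjunctive.
polarity: -ku/tik → negative.
aspect: -te → habitual.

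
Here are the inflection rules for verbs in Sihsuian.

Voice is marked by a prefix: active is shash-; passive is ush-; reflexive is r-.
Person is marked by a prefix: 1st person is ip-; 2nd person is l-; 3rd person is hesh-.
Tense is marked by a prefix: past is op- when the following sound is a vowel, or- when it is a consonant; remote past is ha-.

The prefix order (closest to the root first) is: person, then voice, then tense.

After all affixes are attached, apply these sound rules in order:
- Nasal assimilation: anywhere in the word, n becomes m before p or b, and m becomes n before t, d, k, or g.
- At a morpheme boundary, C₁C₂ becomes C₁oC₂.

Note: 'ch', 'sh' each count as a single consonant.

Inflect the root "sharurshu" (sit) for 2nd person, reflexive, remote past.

harolosharurshu

Attach person 2nd person l- → lsharurshu.
Attach voice reflexive r- → rlsharurshu.
Attach tense remote past ha- → harlsharurshu.
Nasal assimilation: no change.
Apply epenthesis: harlsharurshu → harolosharurshu.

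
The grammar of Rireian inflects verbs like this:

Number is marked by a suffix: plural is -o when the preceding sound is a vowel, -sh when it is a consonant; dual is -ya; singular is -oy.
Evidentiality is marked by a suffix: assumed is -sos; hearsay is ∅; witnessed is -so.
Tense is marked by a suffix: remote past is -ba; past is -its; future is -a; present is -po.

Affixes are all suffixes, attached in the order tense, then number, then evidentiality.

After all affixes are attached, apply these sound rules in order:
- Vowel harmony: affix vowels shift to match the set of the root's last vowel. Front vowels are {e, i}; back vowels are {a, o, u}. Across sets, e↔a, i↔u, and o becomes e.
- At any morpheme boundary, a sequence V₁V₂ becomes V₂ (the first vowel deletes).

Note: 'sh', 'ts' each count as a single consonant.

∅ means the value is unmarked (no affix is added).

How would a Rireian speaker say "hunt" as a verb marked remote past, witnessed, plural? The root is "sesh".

Attach tense remote past -ba → seshba.
Attach number plural -o (after vowel 'a') → seshbao.
Attach evidentiality witnessed -so → seshbaoso.
Apply vowel harmony: seshbaoso → seshbeese.
Apply vowel deletion: seshbeese → seshbese.

seshbese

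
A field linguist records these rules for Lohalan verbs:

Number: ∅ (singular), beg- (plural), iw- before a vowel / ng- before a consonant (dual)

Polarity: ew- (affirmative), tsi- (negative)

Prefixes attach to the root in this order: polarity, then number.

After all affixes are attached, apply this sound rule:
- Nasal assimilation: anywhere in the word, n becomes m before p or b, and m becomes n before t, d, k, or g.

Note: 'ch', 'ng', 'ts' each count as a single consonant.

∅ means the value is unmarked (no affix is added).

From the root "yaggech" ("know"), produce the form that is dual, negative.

Attach polarity negative tsi- → tsiyaggech.
Attach number dual ng- (before consonant 'ts') → ngtsiyaggech.
Nasal assimilation: no change.

ngtsiyaggech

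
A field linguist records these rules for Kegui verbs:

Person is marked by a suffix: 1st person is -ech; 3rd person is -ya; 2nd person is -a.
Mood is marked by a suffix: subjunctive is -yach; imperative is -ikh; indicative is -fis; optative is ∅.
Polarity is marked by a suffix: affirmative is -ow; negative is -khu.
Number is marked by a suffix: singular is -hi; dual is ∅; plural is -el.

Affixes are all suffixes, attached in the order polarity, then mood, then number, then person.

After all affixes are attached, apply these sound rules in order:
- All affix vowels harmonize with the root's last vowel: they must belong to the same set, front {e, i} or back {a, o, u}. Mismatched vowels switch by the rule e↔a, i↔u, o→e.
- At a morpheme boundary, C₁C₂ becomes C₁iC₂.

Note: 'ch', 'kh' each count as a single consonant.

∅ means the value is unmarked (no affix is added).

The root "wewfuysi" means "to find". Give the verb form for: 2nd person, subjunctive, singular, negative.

wewfuysikhiyechihie

Attach polarity negative -khu → wewfuysikhu.
Attach mood subjunctive -yach → wewfuysikhuyach.
Attach number singular -hi → wewfuysikhuyachhi.
Attach person 2nd person -a → wewfuysikhuyachhia.
Apply vowel harmony: wewfuysikhuyachhia → wewfuysikhiyechhie.
Apply epenthesis: wewfuysikhiyechhie → wewfuysikhiyechihie.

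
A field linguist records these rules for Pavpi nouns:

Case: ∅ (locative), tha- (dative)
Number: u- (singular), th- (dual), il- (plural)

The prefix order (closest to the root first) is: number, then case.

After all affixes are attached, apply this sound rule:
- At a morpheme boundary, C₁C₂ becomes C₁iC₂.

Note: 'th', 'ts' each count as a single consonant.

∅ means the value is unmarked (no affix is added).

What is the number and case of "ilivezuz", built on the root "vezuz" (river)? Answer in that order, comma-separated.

plural, locative

Segment: il-vezuz.
number: il- → plural.
case: ∅ → locative.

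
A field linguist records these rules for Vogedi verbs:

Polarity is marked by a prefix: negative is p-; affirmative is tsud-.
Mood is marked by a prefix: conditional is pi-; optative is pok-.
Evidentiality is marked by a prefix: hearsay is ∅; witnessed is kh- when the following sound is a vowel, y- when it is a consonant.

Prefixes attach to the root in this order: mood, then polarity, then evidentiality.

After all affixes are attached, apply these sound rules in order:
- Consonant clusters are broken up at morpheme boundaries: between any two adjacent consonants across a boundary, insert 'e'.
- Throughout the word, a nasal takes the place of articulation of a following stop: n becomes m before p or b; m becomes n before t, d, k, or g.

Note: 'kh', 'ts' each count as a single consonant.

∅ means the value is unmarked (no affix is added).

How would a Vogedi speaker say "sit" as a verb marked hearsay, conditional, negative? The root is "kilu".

Attach mood conditional pi- → pikilu.
Attach polarity negative p- → ppikilu.
evidentiality = hearsay: zero marking, form stays ppikilu.
Apply epenthesis: ppikilu → pepikilu.
Nasal assimilation: no change.

pepikilu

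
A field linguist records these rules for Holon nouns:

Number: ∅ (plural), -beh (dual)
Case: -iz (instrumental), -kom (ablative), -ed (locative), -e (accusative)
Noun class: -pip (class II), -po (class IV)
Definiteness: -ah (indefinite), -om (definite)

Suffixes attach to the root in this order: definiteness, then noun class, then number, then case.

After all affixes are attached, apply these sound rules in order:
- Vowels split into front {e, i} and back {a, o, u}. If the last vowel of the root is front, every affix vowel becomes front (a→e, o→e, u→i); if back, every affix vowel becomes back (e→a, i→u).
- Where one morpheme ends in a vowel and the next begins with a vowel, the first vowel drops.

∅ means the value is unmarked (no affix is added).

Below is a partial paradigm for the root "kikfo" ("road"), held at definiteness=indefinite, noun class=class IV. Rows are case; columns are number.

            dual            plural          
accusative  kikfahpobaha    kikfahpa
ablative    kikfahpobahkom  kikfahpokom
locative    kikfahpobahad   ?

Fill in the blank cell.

Attach definiteness indefinite -ah → kikfoah.
Attach noun class class IV -po → kikfoahpo.
number = plural: zero marking, form stays kikfoahpo.
Attach case locative -ed → kikfoahpoed.
Apply vowel harmony: kikfoahpoed → kikfoahpoad.
Apply vowel deletion: kikfoahpoad → kikfahpad.

kikfahpad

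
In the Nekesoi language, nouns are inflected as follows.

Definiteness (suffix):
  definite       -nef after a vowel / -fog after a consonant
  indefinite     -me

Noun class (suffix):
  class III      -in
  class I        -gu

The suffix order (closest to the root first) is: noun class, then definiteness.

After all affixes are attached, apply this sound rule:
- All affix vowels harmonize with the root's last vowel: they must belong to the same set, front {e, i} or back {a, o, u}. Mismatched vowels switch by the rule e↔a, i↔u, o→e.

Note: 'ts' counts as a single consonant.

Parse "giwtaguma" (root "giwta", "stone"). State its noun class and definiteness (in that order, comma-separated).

class I, indefinite

Segment: giwta-gu-me.
noun class: -gu → class I.
definiteness: -me → indefinite.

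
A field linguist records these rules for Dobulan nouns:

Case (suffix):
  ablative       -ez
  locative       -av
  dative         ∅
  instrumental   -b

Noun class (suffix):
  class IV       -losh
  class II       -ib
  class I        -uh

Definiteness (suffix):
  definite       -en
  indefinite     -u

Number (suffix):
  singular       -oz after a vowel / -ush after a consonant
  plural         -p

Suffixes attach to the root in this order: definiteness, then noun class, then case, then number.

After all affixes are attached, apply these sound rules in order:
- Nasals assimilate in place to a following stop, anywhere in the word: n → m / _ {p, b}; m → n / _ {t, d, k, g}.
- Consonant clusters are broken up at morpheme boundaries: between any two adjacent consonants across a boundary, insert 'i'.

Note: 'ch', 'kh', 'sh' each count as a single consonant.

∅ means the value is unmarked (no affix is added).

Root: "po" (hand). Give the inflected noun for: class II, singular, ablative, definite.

Attach definiteness definite -en → poen.
Attach noun class class II -ib → poenib.
Attach case ablative -ez → poenibez.
Attach number singular -ush (after consonant 'z') → poenibezush.
Nasal assimilation: no change.
Epenthesis: no change.

poenibezush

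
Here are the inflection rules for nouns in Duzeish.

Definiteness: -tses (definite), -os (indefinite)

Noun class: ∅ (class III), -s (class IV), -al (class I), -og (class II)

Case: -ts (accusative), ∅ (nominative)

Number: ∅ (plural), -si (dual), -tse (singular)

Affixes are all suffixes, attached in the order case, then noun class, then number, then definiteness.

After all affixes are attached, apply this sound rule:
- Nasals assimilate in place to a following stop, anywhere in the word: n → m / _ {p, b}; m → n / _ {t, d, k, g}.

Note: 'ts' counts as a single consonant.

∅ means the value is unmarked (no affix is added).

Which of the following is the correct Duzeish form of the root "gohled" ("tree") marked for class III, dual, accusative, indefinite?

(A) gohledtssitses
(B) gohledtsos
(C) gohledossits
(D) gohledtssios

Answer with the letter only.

Attach case accusative -ts → gohledts.
noun class = class III: zero marking, form stays gohledts.
Attach number dual -si → gohledtssi.
Attach definiteness indefinite -os → gohledtssios.
Nasal assimilation: no change.
So the correct form is gohledtssios, option (D).
(A) gohledtssitses is wrong: it uses definite instead of indefinite for definiteness.
(B) gohledtsos is wrong: it uses plural instead of dual for number.
(C) gohledossits is wrong: it has the affixes in the wrong order.

D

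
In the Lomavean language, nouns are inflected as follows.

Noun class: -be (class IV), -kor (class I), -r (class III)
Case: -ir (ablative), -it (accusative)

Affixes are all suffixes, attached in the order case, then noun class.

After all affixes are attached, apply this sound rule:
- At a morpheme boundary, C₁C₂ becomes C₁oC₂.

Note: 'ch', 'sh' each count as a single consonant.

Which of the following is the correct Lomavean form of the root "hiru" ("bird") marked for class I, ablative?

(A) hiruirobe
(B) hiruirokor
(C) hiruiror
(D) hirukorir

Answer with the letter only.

B

Attach case ablative -ir → hiruir.
Attach noun class class I -kor → hiruirkor.
Apply epenthesis: hiruirkor → hiruirokor.
So the correct form is hiruirokor, option (B).
(C) hiruiror is wrong: it uses class III instead of class I for noun class.
(A) hiruirobe is wrong: it uses class IV instead of class I for noun class.
(D) hirukorir is wrong: it has the affixes in the wrong order.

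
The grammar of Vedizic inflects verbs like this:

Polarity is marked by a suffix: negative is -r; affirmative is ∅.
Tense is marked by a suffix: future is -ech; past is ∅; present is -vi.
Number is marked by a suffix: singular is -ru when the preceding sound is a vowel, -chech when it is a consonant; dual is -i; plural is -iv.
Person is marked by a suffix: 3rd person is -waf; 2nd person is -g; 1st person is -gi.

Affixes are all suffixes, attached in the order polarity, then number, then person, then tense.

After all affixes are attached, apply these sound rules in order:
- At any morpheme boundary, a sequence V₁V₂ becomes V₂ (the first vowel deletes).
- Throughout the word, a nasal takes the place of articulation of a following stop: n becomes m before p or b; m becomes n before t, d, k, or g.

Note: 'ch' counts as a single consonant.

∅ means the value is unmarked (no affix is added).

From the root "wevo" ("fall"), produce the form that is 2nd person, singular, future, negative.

Attach polarity negative -r → wevor.
Attach number singular -chech (after consonant 'r') → wevorchech.
Attach person 2nd person -g → wevorchechg.
Attach tense future -ech → wevorchechgech.
Vowel deletion: no change.
Nasal assimilation: no change.

wevorchechgech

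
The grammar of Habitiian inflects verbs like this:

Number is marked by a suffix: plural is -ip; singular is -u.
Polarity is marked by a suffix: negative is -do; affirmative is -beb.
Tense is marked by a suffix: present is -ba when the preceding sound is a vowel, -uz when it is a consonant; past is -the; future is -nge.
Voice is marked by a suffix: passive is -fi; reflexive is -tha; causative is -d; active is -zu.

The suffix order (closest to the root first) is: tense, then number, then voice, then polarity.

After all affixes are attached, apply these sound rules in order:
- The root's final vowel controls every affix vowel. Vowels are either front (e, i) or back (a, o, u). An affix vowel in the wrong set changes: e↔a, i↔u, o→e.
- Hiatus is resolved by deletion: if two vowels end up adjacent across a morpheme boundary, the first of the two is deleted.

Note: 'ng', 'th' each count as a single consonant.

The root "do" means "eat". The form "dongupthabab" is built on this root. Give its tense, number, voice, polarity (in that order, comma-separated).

Segment: do-nge-ip-tha-beb.
tense: -nge → future.
number: -ip → plural.
voice: -tha → reflexive.
polarity: -beb → affirmative.

future, plural, reflexive, affirmative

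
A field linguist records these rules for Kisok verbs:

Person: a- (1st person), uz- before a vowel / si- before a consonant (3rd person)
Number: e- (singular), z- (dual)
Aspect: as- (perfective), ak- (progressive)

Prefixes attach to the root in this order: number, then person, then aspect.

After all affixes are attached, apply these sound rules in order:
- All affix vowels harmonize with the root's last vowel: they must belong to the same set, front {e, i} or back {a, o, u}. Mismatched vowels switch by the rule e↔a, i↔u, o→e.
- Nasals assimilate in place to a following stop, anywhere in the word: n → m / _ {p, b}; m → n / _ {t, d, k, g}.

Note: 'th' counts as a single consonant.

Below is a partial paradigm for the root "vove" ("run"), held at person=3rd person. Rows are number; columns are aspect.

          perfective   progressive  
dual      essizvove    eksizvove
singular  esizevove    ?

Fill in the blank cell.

Attach number singular e- → evove.
Attach person 3rd person uz- (before vowel 'e') → uzevove.
Attach aspect progressive ak- → akuzevove.
Apply vowel harmony: akuzevove → ekizevove.
Nasal assimilation: no change.

ekizevove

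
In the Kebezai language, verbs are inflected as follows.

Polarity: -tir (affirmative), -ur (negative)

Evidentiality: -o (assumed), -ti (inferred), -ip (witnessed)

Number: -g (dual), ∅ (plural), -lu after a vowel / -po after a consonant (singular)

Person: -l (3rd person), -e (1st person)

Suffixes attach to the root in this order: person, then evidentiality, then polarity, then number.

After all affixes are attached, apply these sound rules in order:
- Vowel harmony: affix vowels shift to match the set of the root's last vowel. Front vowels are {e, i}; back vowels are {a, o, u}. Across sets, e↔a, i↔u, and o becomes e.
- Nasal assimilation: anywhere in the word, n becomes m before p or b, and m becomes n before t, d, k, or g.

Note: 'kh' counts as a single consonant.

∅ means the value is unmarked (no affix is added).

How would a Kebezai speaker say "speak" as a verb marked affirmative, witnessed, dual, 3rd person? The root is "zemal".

zemallupturg

Attach person 3rd person -l → zemall.
Attach evidentiality witnessed -ip → zemallip.
Attach polarity affirmative -tir → zemalliptir.
Attach number dual -g → zemalliptirg.
Apply vowel harmony: zemalliptirg → zemallupturg.
Nasal assimilation: no change.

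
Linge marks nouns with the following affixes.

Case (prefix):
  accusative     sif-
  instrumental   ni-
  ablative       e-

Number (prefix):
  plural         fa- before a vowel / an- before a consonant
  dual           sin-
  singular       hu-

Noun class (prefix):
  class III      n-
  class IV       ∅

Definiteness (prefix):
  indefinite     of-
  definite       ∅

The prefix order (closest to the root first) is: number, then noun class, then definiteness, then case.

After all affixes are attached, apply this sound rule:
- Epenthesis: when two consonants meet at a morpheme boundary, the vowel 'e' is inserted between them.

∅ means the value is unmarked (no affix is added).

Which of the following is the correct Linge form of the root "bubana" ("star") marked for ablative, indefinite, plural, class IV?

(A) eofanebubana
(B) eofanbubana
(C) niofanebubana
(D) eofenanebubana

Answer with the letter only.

A

Attach number plural an- (before consonant 'b') → anbubana.
noun class = class IV: zero marking, form stays anbubana.
Attach definiteness indefinite of- → ofanbubana.
Attach case ablative e- → eofanbubana.
Apply epenthesis: eofanbubana → eofanebubana.
So the correct form is eofanebubana, option (A).
(D) eofenanebubana is wrong: it uses class III instead of class IV for noun class.
(B) eofanbubana is wrong: it fails to apply the sound rule(s).
(C) niofanebubana is wrong: it uses instrumental instead of ablative for case.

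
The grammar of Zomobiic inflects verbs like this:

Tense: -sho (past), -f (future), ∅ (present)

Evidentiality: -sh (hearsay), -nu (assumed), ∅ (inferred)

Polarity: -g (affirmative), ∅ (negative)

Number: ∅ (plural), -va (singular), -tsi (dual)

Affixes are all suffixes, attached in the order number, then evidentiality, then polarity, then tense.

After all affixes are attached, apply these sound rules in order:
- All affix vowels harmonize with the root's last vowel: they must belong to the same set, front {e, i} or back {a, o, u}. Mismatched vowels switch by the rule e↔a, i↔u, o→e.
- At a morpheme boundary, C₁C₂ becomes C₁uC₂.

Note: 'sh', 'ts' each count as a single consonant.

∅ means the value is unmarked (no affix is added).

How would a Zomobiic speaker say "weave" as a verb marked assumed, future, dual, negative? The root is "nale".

naletsinif

Attach number dual -tsi → naletsi.
Attach evidentiality assumed -nu → naletsinu.
polarity = negative: zero marking, form stays naletsinu.
Attach tense future -f → naletsinuf.
Apply vowel harmony: naletsinuf → naletsinif.
Epenthesis: no change.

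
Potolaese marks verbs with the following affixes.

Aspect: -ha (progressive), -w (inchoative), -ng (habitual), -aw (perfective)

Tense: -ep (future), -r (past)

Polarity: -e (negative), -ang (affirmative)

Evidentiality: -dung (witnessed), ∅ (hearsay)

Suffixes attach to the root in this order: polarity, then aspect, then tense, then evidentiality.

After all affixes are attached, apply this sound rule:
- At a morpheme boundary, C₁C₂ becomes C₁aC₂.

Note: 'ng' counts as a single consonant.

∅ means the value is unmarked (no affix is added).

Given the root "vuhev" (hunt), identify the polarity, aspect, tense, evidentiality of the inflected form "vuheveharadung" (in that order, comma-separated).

negative, progressive, past, witnessed

Segment: vuhev-e-ha-r-dung.
polarity: -e → negative.
aspect: -ha → progressive.
tense: -r → past.
evidentiality: -dung → witnessed.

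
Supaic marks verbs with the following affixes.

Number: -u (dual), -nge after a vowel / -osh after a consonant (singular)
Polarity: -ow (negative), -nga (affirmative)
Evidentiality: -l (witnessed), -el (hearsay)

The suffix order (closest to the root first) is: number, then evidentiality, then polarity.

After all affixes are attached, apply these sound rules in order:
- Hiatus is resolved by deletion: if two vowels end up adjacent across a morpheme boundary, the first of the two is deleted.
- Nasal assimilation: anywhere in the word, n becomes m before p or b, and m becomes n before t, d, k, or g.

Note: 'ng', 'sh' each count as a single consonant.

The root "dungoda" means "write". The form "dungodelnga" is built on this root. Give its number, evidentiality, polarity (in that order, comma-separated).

Segment: dungoda-u-el-nga.
number: -u → dual.
evidentiality: -el → hearsay.
polarity: -nga → affirmative.

dual, hearsay, affirmative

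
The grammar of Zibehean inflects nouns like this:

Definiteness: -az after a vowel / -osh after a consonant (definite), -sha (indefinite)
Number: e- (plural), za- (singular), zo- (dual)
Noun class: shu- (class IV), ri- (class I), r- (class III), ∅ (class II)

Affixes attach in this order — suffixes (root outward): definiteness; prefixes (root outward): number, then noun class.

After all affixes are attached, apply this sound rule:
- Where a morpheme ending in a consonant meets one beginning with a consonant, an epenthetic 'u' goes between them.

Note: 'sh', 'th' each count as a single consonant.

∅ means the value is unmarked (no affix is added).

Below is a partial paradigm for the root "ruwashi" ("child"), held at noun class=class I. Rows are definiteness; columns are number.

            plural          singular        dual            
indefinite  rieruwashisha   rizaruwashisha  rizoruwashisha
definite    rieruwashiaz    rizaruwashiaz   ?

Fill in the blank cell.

rizoruwashiaz

Attach definiteness definite -az (after vowel 'i') → ruwashiaz.
Attach number dual zo- → zoruwashiaz.
Attach noun class class I ri- → rizoruwashiaz.
Epenthesis: no change.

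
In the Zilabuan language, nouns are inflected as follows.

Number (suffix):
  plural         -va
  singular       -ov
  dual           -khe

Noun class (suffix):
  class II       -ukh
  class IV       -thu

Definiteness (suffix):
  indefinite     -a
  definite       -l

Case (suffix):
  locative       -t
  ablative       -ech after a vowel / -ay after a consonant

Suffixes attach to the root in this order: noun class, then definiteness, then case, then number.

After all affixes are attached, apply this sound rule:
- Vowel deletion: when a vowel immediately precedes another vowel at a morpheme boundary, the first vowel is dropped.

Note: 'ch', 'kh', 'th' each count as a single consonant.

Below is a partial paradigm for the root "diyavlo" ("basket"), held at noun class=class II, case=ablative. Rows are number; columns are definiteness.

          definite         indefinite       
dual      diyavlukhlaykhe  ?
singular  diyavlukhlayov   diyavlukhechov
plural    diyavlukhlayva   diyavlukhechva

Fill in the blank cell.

Attach noun class class II -ukh → diyavloukh.
Attach definiteness indefinite -a → diyavloukha.
Attach case ablative -ech (after vowel 'a') → diyavloukhaech.
Attach number dual -khe → diyavloukhaechkhe.
Apply vowel deletion: diyavloukhaechkhe → diyavlukhechkhe.

diyavlukhechkhe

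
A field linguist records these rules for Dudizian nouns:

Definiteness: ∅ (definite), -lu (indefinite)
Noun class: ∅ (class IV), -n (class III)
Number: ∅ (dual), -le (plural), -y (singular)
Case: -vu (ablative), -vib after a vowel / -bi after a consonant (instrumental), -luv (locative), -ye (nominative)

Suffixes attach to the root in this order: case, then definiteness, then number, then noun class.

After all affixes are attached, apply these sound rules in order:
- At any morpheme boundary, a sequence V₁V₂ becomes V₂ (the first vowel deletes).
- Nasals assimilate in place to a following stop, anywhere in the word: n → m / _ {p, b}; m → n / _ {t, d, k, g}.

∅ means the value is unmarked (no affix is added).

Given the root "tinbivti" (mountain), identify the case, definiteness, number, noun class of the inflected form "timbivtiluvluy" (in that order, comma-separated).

Segment: tinbivti-luv-lu-y.
case: -luv → locative.
definiteness: -lu → indefinite.
number: -y → singular.
noun class: ∅ → class IV.

locative, indefinite, singular, class IV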